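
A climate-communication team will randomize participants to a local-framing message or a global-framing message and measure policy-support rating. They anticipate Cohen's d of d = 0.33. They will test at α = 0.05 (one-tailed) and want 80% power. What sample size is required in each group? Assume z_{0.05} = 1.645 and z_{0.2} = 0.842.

For two independent groups with equal n: n = 2·((z_{α} + z_β) / d)².
z_{α} + z_β = 1.645 + 0.842 = 2.487.
n = 2 × (2.487 / 0.33)² = 2 × 7.536² = 2 × 56.80 = 113.6.
Round up to the next whole participant.

n = 114 per group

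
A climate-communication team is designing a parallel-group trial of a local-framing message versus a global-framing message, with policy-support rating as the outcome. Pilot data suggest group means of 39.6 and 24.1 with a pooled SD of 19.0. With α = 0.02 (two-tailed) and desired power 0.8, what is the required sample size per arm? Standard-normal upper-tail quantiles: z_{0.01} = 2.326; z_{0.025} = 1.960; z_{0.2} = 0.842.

Cohen's d = |M₁ − M₂| / SD_pooled = |39.6 − 24.1| / 19.0 = 15.5 / 19.0 = 0.816.
For two independent groups with equal n: n = 2·((z_{α/2} + z_β) / d)².
z_{α/2} + z_β = 2.326 + 0.842 = 3.168.
n = 2 × (3.168 / 0.816)² = 2 × 3.882² = 2 × 15.07 = 30.1.
Round up to the next whole participant.

n = 31 per group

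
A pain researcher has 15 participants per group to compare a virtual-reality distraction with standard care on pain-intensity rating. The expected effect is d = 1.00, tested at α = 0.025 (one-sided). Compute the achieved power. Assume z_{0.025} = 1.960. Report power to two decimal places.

For two equal groups, power = Φ(d·√(n/2) − z_{α}).
d·√(n/2) = 1.00 × √(15/2) = 1.00 × 2.739 = 2.739.
z_β = 2.739 − 1.960 = 0.779.
Power = Φ(0.779) = 0.782.

power ≈ 0.78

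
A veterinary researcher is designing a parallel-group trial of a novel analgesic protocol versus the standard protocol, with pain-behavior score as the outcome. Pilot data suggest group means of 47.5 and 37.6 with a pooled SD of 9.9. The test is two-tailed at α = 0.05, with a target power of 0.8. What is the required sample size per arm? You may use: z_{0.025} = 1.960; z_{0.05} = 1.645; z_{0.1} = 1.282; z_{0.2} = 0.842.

Cohen's d = |M₁ − M₂| / SD_pooled = |47.5 − 37.6| / 9.9 = 9.9 / 9.9 = 1.000.
For two independent groups with equal n: n = 2·((z_{α/2} + z_β) / d)².
z_{α/2} + z_β = 1.960 + 0.842 = 2.802.
n = 2 × (2.802 / 1.000)² = 2 × 2.802² = 2 × 7.85 = 15.7.
Round up to the next whole participant.

n = 16 per group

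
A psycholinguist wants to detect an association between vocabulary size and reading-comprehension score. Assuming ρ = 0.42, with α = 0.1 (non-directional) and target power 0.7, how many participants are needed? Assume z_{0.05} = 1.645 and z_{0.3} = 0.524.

Fisher's z: C = ½·ln((1+r)/(1−r)) = ½·ln(2.4483) = 0.4477.
n = ((z_{α/2} + z_β)/C)² + 3.
(1.645 + 0.524) / 0.4477 = 2.169 / 0.4477 = 4.845.
n = 4.845² + 3 = 23.47 + 3 = 26.5.
Round up.

n = 27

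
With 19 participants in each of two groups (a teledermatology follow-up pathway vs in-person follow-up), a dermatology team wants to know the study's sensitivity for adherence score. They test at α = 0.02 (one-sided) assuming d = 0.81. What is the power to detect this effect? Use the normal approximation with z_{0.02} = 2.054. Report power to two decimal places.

power ≈ 0.67

For two equal groups, power = Φ(d·√(n/2) − z_{α}).
d·√(n/2) = 0.81 × √(19/2) = 0.81 × 3.082 = 2.497.
z_β = 2.497 − 2.054 = 0.443.
Power = Φ(0.443) = 0.671.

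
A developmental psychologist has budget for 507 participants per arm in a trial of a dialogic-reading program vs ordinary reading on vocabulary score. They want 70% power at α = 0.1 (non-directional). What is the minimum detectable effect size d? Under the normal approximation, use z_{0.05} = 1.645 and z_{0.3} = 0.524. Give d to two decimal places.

For two independent groups of n = 507 each: d_min = (z_{α/2} + z_β)·√(2/n).
z-sum = 1.645 + 0.524 = 2.169.
d_min = 2.169 × √(2/507) = 2.169 × 0.0628 = 0.136.

d_min ≈ 0.14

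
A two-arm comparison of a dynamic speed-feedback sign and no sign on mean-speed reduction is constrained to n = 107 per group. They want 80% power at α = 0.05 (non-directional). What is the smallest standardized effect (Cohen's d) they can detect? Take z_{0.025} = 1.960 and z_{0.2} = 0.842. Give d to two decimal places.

For two independent groups of n = 107 each: d_min = (z_{α/2} + z_β)·√(2/n).
z-sum = 1.960 + 0.842 = 2.802.
d_min = 2.802 × √(2/107) = 2.802 × 0.1367 = 0.383.

d_min ≈ 0.38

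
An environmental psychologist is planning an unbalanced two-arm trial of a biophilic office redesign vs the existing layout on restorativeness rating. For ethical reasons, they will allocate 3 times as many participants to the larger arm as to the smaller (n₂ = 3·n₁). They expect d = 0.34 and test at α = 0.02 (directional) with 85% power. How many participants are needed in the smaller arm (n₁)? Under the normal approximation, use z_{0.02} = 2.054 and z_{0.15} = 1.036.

With allocation ratio k = n₂/n₁ = 3, Var(x̄₁−x̄₂) = σ²(1/n₁ + 1/(k·n₁)) = σ²·(k+1)/(k·n₁).
So n₁ = (1 + 1/k)·((z_{α} + z_β)/d)² = 1.333 × (3.090/0.34)².
n₁ = 1.333 × 82.60 = 110.1.
Round up: n₁ = 111, giving n₂ = 3 × 111 = 333.

n₁ = 111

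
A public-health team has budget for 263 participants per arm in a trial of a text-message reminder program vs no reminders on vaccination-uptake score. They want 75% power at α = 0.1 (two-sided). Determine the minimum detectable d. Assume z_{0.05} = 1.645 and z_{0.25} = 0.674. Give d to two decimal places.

d_min ≈ 0.20

For two independent groups of n = 263 each: d_min = (z_{α/2} + z_β)·√(2/n).
z-sum = 1.645 + 0.674 = 2.319.
d_min = 2.319 × √(2/263) = 2.319 × 0.0872 = 0.202.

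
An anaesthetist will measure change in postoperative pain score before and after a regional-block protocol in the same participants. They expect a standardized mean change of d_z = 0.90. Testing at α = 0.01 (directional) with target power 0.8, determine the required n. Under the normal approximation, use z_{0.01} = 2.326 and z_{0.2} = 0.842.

n = 13 pairs

For a paired (one-sample on differences) test: n = ((z_{α} + z_β) / d)².
z_{α} + z_β = 2.326 + 0.842 = 3.168.
n = (3.168 / 0.90)² = 3.520² = 12.39.
Round up.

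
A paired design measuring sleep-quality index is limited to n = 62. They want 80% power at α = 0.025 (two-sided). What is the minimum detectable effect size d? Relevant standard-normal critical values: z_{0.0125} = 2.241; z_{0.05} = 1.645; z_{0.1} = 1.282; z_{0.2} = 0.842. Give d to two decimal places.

d_min ≈ 0.39

For a single sample (or paired design) of n = 62: d_min = (z_{α/2} + z_β)/√n.
z-sum = 2.241 + 0.842 = 3.083.
d_min = 3.083 / √62 = 3.083 / 7.874 = 0.392.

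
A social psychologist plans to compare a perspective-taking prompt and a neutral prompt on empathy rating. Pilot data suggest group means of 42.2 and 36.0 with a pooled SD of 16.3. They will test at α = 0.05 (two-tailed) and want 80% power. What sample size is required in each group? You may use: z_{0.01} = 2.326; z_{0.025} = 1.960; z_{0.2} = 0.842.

Cohen's d = |M₁ − M₂| / SD_pooled = |42.2 − 36.0| / 16.3 = 6.2 / 16.3 = 0.380.
For two independent groups with equal n: n = 2·((z_{α/2} + z_β) / d)².
z_{α/2} + z_β = 1.960 + 0.842 = 2.802.
n = 2 × (2.802 / 0.380)² = 2 × 7.374² = 2 × 54.37 = 108.7.
Round up to the next whole participant.

n = 109 per group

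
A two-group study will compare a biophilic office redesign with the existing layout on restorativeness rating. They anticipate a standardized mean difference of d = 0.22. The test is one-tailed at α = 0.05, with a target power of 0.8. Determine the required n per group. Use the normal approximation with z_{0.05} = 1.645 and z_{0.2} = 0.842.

For two independent groups with equal n: n = 2·((z_{α} + z_β) / d)².
z_{α} + z_β = 1.645 + 0.842 = 2.487.
n = 2 × (2.487 / 0.22)² = 2 × 11.305² = 2 × 127.79 = 255.6.
Round up to the next whole participant.

n = 256 per group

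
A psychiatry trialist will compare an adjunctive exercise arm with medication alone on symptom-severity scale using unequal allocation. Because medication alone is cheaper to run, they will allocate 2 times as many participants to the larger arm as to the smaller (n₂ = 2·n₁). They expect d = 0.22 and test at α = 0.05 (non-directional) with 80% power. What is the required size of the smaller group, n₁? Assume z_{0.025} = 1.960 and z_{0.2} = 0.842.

With allocation ratio k = n₂/n₁ = 2, Var(x̄₁−x̄₂) = σ²(1/n₁ + 1/(k·n₁)) = σ²·(k+1)/(k·n₁).
So n₁ = (1 + 1/k)·((z_{α/2} + z_β)/d)² = 1.500 × (2.802/0.22)².
n₁ = 1.500 × 162.21 = 243.3.
Round up: n₁ = 244, giving n₂ = 2 × 244 = 488.

n₁ = 244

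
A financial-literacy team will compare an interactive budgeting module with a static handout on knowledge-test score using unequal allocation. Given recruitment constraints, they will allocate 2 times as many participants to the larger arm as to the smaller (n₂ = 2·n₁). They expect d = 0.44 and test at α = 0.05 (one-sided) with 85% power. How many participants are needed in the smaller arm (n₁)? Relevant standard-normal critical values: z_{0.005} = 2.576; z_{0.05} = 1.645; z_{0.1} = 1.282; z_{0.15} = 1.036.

With allocation ratio k = n₂/n₁ = 2, Var(x̄₁−x̄₂) = σ²(1/n₁ + 1/(k·n₁)) = σ²·(k+1)/(k·n₁).
So n₁ = (1 + 1/k)·((z_{α} + z_β)/d)² = 1.500 × (2.681/0.44)².
n₁ = 1.500 × 37.13 = 55.7.
Round up: n₁ = 56, giving n₂ = 2 × 56 = 112.

n₁ = 56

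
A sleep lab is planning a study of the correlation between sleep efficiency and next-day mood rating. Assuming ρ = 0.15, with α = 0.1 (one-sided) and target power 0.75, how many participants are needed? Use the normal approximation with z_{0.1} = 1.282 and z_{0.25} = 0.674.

Fisher's z: C = ½·ln((1+r)/(1−r)) = ½·ln(1.3529) = 0.1511.
n = ((z_{α} + z_β)/C)² + 3.
(1.282 + 0.674) / 0.1511 = 1.956 / 0.1511 = 12.945.
n = 12.945² + 3 = 167.57 + 3 = 170.6.
Round up.

n = 171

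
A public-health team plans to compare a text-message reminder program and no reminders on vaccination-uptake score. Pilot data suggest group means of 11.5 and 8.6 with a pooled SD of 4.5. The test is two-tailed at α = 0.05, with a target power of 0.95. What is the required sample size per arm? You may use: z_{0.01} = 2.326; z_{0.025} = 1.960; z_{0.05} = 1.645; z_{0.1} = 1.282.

n = 63 per group

Cohen's d = |M₁ − M₂| / SD_pooled = |11.5 − 8.6| / 4.5 = 2.9 / 4.5 = 0.644.
For two independent groups with equal n: n = 2·((z_{α/2} + z_β) / d)².
z_{α/2} + z_β = 1.960 + 1.645 = 3.605.
n = 2 × (3.605 / 0.644)² = 2 × 5.598² = 2 × 31.34 = 62.7.
Round up to the next whole participant.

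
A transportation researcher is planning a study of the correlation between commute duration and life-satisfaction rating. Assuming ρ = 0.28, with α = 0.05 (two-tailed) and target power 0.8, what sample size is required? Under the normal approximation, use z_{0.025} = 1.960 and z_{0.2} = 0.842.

n = 98

Fisher's z: C = ½·ln((1+r)/(1−r)) = ½·ln(1.7778) = 0.2877.
n = ((z_{α/2} + z_β)/C)² + 3.
(1.960 + 0.842) / 0.2877 = 2.802 / 0.2877 = 9.739.
n = 9.739² + 3 = 94.85 + 3 = 97.9.
Round up.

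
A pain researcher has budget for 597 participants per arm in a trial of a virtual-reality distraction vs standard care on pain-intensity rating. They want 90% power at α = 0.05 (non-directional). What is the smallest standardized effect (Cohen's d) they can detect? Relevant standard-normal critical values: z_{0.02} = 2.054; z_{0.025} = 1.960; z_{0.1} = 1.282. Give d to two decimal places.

d_min ≈ 0.19

For two independent groups of n = 597 each: d_min = (z_{α/2} + z_β)·√(2/n).
z-sum = 1.960 + 1.282 = 3.242.
d_min = 3.242 × √(2/597) = 3.242 × 0.0579 = 0.188.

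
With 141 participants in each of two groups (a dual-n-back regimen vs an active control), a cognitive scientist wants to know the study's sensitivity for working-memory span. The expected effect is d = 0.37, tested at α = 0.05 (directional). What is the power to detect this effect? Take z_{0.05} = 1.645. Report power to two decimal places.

power ≈ 0.93

For two equal groups, power = Φ(d·√(n/2) − z_{α}).
d·√(n/2) = 0.37 × √(141/2) = 0.37 × 8.396 = 3.107.
z_β = 3.107 − 1.645 = 1.462.
Power = Φ(1.462) = 0.928.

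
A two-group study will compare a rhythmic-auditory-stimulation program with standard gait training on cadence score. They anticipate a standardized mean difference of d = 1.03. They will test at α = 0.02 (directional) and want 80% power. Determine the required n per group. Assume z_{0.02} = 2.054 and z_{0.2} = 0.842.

For two independent groups with equal n: n = 2·((z_{α} + z_β) / d)².
z_{α} + z_β = 2.054 + 0.842 = 2.896.
n = 2 × (2.896 / 1.03)² = 2 × 2.812² = 2 × 7.91 = 15.8.
Round up to the next whole participant.

n = 16 per group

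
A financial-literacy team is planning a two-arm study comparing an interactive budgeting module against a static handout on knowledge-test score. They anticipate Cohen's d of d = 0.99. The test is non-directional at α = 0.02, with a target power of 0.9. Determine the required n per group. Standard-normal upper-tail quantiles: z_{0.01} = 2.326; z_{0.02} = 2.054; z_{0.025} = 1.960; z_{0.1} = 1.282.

For two independent groups with equal n: n = 2·((z_{α/2} + z_β) / d)².
z_{α/2} + z_β = 2.326 + 1.282 = 3.608.
n = 2 × (3.608 / 0.99)² = 2 × 3.644² = 2 × 13.28 = 26.6.
Round up to the next whole participant.

n = 27 per group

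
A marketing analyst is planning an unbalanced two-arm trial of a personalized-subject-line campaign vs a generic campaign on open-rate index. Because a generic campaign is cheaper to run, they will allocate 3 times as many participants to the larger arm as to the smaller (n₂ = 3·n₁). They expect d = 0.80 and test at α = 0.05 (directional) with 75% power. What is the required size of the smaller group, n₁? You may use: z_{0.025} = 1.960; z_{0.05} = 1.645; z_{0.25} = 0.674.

n₁ = 12

With allocation ratio k = n₂/n₁ = 3, Var(x̄₁−x̄₂) = σ²(1/n₁ + 1/(k·n₁)) = σ²·(k+1)/(k·n₁).
So n₁ = (1 + 1/k)·((z_{α} + z_β)/d)² = 1.333 × (2.319/0.80)².
n₁ = 1.333 × 8.40 = 11.2.
Round up: n₁ = 12, giving n₂ = 3 × 12 = 36.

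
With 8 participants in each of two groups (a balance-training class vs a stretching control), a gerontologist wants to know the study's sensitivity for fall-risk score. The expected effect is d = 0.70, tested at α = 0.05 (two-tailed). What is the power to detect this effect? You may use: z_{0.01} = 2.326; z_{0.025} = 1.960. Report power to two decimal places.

For two equal groups, power = Φ(d·√(n/2) − z_{α/2}).
d·√(n/2) = 0.70 × √(8/2) = 0.70 × 2.000 = 1.400.
z_β = 1.400 − 1.960 = -0.560.
Power = Φ(-0.560) = 0.288.

power ≈ 0.29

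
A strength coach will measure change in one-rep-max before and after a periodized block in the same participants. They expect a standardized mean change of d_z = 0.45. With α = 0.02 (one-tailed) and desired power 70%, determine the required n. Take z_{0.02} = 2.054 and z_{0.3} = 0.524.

n = 33 pairs

For a paired (one-sample on differences) test: n = ((z_{α} + z_β) / d)².
z_{α} + z_β = 2.054 + 0.524 = 2.578.
n = (2.578 / 0.45)² = 5.729² = 32.82.
Round up.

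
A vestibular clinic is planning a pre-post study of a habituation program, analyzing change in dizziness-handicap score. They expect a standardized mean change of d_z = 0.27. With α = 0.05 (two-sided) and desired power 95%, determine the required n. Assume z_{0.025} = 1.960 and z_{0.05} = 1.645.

n = 179 pairs

For a paired (one-sample on differences) test: n = ((z_{α/2} + z_β) / d)².
z_{α/2} + z_β = 1.960 + 1.645 = 3.605.
n = (3.605 / 0.27)² = 13.352² = 178.27.
Round up.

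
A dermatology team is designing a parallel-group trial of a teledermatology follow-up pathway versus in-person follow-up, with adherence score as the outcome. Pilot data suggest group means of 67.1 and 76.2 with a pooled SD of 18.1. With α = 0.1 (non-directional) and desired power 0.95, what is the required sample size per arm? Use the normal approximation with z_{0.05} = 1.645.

n = 86 per group

Cohen's d = |M₁ − M₂| / SD_pooled = |67.1 − 76.2| / 18.1 = 9.1 / 18.1 = 0.503.
For two independent groups with equal n: n = 2·((z_{α/2} + z_β) / d)².
z_{α/2} + z_β = 1.645 + 1.645 = 3.290.
n = 2 × (3.290 / 0.503)² = 2 × 6.541² = 2 × 42.78 = 85.6.
Round up to the next whole participant.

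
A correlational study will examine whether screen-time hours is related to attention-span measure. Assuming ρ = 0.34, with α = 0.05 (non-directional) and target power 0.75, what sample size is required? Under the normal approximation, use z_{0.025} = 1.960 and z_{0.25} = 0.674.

Fisher's z: C = ½·ln((1+r)/(1−r)) = ½·ln(2.0303) = 0.3541.
n = ((z_{α/2} + z_β)/C)² + 3.
(1.960 + 0.674) / 0.3541 = 2.634 / 0.3541 = 7.439.
n = 7.439² + 3 = 55.33 + 3 = 58.3.
Round up.

n = 59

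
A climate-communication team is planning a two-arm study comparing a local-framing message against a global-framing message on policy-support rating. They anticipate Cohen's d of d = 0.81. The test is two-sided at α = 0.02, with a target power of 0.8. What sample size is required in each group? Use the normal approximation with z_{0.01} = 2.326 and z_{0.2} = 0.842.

n = 31 per group

For two independent groups with equal n: n = 2·((z_{α/2} + z_β) / d)².
z_{α/2} + z_β = 2.326 + 0.842 = 3.168.
n = 2 × (3.168 / 0.81)² = 2 × 3.911² = 2 × 15.30 = 30.6.
Round up to the next whole participant.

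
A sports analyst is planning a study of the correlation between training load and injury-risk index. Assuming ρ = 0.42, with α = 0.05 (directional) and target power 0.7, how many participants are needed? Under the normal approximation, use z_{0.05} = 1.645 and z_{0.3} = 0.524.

n = 27

Fisher's z: C = ½·ln((1+r)/(1−r)) = ½·ln(2.4483) = 0.4477.
n = ((z_{α} + z_β)/C)² + 3.
(1.645 + 0.524) / 0.4477 = 2.169 / 0.4477 = 4.845.
n = 4.845² + 3 = 23.47 + 3 = 26.5.
Round up.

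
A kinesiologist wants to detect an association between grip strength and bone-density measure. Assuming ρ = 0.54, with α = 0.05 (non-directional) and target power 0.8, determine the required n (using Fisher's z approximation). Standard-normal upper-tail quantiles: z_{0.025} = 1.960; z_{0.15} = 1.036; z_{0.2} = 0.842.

Fisher's z: C = ½·ln((1+r)/(1−r)) = ½·ln(3.3478) = 0.6042.
n = ((z_{α/2} + z_β)/C)² + 3.
(1.960 + 0.842) / 0.6042 = 2.802 / 0.6042 = 4.638.
n = 4.638² + 3 = 21.51 + 3 = 24.5.
Round up.

n = 25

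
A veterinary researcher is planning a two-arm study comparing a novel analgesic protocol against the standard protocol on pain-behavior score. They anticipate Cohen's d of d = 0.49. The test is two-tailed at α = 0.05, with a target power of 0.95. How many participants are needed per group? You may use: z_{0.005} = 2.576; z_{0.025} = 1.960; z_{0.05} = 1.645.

For two independent groups with equal n: n = 2·((z_{α/2} + z_β) / d)².
z_{α/2} + z_β = 1.960 + 1.645 = 3.605.
n = 2 × (3.605 / 0.49)² = 2 × 7.357² = 2 × 54.13 = 108.3.
Round up to the next whole participant.

n = 109 per group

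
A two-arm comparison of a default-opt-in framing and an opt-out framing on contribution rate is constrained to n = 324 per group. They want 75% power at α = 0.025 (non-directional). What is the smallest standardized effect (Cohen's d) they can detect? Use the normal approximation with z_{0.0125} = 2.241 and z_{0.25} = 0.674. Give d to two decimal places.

d_min ≈ 0.23

For two independent groups of n = 324 each: d_min = (z_{α/2} + z_β)·√(2/n).
z-sum = 2.241 + 0.674 = 2.915.
d_min = 2.915 × √(2/324) = 2.915 × 0.0786 = 0.229.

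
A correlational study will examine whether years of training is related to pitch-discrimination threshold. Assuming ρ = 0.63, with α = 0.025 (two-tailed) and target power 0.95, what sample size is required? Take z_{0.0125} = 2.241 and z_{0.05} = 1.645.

n = 31

Fisher's z: C = ½·ln((1+r)/(1−r)) = ½·ln(4.4054) = 0.7414.
n = ((z_{α/2} + z_β)/C)² + 3.
(2.241 + 1.645) / 0.7414 = 3.886 / 0.7414 = 5.241.
n = 5.241² + 3 = 27.47 + 3 = 30.5.
Round up.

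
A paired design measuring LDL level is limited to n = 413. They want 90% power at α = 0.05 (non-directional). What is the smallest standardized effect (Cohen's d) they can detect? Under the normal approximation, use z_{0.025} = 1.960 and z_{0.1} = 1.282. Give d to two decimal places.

d_min ≈ 0.16

For a single sample (or paired design) of n = 413: d_min = (z_{α/2} + z_β)/√n.
z-sum = 1.960 + 1.282 = 3.242.
d_min = 3.242 / √413 = 3.242 / 20.322 = 0.160.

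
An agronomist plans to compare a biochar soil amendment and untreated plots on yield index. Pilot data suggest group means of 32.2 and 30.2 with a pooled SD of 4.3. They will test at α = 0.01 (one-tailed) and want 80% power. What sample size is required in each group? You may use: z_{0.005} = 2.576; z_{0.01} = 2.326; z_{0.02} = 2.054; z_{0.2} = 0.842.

n = 93 per group

Cohen's d = |M₁ − M₂| / SD_pooled = |32.2 − 30.2| / 4.3 = 2.0 / 4.3 = 0.465.
For two independent groups with equal n: n = 2·((z_{α} + z_β) / d)².
z_{α} + z_β = 2.326 + 0.842 = 3.168.
n = 2 × (3.168 / 0.465)² = 2 × 6.813² = 2 × 46.42 = 92.8.
Round up to the next whole participant.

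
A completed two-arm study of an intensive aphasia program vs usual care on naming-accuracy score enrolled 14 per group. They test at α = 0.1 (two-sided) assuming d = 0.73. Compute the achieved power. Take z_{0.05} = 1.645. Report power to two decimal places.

power ≈ 0.61

For two equal groups, power = Φ(d·√(n/2) − z_{α/2}).
d·√(n/2) = 0.73 × √(14/2) = 0.73 × 2.646 = 1.931.
z_β = 1.931 − 1.645 = 0.286.
Power = Φ(0.286) = 0.613.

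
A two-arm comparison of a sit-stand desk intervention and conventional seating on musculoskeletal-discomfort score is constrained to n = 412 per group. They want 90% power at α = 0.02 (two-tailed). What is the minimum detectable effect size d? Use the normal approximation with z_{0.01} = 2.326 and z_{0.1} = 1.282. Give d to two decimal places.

For two independent groups of n = 412 each: d_min = (z_{α/2} + z_β)·√(2/n).
z-sum = 2.326 + 1.282 = 3.608.
d_min = 3.608 × √(2/412) = 3.608 × 0.0697 = 0.251.

d_min ≈ 0.25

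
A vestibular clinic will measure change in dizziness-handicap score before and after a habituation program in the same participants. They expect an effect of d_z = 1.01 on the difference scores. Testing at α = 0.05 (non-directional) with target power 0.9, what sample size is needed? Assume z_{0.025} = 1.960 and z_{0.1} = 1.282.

For a paired (one-sample on differences) test: n = ((z_{α/2} + z_β) / d)².
z_{α/2} + z_β = 1.960 + 1.282 = 3.242.
n = (3.242 / 1.01)² = 3.210² = 10.30.
Round up.

n = 11 pairs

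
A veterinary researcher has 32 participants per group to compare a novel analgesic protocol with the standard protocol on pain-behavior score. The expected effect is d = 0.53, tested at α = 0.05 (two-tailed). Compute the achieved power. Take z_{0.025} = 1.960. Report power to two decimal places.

power ≈ 0.56

For two equal groups, power = Φ(d·√(n/2) − z_{α/2}).
d·√(n/2) = 0.53 × √(32/2) = 0.53 × 4.000 = 2.120.
z_β = 2.120 − 1.960 = 0.160.
Power = Φ(0.160) = 0.564.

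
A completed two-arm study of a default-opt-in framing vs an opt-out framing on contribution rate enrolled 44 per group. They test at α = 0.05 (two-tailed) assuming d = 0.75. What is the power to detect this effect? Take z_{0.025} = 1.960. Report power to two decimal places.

For two equal groups, power = Φ(d·√(n/2) − z_{α/2}).
d·√(n/2) = 0.75 × √(44/2) = 0.75 × 4.690 = 3.518.
z_β = 3.518 − 1.960 = 1.558.
Power = Φ(1.558) = 0.940.

power ≈ 0.94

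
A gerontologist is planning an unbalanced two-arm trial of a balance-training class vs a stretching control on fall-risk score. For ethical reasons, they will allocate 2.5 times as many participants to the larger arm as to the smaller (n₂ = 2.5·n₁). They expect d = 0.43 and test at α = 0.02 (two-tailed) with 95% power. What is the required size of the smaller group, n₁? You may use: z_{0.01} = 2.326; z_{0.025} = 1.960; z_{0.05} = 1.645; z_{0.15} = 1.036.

n₁ = 120

With allocation ratio k = n₂/n₁ = 2.5, Var(x̄₁−x̄₂) = σ²(1/n₁ + 1/(k·n₁)) = σ²·(k+1)/(k·n₁).
So n₁ = (1 + 1/k)·((z_{α/2} + z_β)/d)² = 1.400 × (3.971/0.43)².
n₁ = 1.400 × 85.28 = 119.4.
Round up: n₁ = 120, giving n₂ = 2.5 × 120 = 300.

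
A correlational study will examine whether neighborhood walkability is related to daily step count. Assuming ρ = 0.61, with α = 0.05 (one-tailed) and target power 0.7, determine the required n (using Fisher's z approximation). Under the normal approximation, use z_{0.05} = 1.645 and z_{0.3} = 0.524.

n = 13

Fisher's z: C = ½·ln((1+r)/(1−r)) = ½·ln(4.1282) = 0.7089.
n = ((z_{α} + z_β)/C)² + 3.
(1.645 + 0.524) / 0.7089 = 2.169 / 0.7089 = 3.060.
n = 3.060² + 3 = 9.36 + 3 = 12.4.
Round up.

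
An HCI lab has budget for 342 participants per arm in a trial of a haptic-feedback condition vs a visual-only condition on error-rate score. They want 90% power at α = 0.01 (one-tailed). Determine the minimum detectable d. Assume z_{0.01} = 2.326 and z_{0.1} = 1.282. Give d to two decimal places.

d_min ≈ 0.28

For two independent groups of n = 342 each: d_min = (z_{α} + z_β)·√(2/n).
z-sum = 2.326 + 1.282 = 3.608.
d_min = 3.608 × √(2/342) = 3.608 × 0.0765 = 0.276.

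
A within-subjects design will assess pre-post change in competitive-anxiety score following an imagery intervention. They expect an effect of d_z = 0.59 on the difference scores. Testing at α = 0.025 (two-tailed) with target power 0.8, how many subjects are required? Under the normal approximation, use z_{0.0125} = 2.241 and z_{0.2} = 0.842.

n = 28 pairs

For a paired (one-sample on differences) test: n = ((z_{α/2} + z_β) / d)².
z_{α/2} + z_β = 2.241 + 0.842 = 3.083.
n = (3.083 / 0.59)² = 5.225² = 27.31.
Round up.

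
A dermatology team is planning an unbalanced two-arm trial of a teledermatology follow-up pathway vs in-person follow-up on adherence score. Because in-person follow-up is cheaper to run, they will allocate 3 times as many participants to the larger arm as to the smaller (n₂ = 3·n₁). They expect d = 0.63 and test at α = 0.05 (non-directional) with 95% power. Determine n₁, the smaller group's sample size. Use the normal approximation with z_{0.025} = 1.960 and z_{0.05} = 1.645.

n₁ = 44

With allocation ratio k = n₂/n₁ = 3, Var(x̄₁−x̄₂) = σ²(1/n₁ + 1/(k·n₁)) = σ²·(k+1)/(k·n₁).
So n₁ = (1 + 1/k)·((z_{α/2} + z_β)/d)² = 1.333 × (3.605/0.63)².
n₁ = 1.333 × 32.74 = 43.7.
Round up: n₁ = 44, giving n₂ = 3 × 44 = 132.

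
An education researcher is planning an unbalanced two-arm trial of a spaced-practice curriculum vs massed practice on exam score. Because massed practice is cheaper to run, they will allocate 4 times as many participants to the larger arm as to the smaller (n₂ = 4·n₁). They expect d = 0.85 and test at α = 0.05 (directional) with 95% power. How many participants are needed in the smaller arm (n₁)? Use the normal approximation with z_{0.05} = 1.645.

With allocation ratio k = n₂/n₁ = 4, Var(x̄₁−x̄₂) = σ²(1/n₁ + 1/(k·n₁)) = σ²·(k+1)/(k·n₁).
So n₁ = (1 + 1/k)·((z_{α} + z_β)/d)² = 1.250 × (3.290/0.85)².
n₁ = 1.250 × 14.98 = 18.7.
Round up: n₁ = 19, giving n₂ = 4 × 19 = 76.

n₁ = 19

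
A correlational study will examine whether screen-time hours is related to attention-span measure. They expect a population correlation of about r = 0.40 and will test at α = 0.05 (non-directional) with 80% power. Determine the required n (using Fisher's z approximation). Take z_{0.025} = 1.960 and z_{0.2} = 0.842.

n = 47

Fisher's z: C = ½·ln((1+r)/(1−r)) = ½·ln(2.3333) = 0.4236.
n = ((z_{α/2} + z_β)/C)² + 3.
(1.960 + 0.842) / 0.4236 = 2.802 / 0.4236 = 6.615.
n = 6.615² + 3 = 43.75 + 3 = 46.8.
Round up.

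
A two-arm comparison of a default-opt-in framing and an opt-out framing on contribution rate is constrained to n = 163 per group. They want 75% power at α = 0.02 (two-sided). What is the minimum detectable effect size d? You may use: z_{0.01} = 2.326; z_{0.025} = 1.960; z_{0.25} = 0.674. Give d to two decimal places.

For two independent groups of n = 163 each: d_min = (z_{α/2} + z_β)·√(2/n).
z-sum = 2.326 + 0.674 = 3.000.
d_min = 3.000 × √(2/163) = 3.000 × 0.1108 = 0.332.

d_min ≈ 0.33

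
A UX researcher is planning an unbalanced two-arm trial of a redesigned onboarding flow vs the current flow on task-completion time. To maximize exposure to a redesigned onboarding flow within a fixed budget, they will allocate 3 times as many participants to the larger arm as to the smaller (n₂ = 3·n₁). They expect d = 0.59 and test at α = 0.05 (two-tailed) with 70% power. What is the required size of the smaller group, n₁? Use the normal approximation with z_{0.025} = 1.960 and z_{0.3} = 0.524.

With allocation ratio k = n₂/n₁ = 3, Var(x̄₁−x̄₂) = σ²(1/n₁ + 1/(k·n₁)) = σ²·(k+1)/(k·n₁).
So n₁ = (1 + 1/k)·((z_{α/2} + z_β)/d)² = 1.333 × (2.484/0.59)².
n₁ = 1.333 × 17.73 = 23.6.
Round up: n₁ = 24, giving n₂ = 3 × 24 = 72.

n₁ = 24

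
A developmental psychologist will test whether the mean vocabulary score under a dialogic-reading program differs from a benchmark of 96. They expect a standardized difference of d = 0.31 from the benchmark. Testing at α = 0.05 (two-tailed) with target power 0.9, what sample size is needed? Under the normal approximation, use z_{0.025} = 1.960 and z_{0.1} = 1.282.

n = 110

For a one-sample test: n = ((z_{α/2} + z_β) / d)².
z_{α/2} + z_β = 1.960 + 1.282 = 3.242.
n = (3.242 / 0.31)² = 10.458² = 109.37.
Round up.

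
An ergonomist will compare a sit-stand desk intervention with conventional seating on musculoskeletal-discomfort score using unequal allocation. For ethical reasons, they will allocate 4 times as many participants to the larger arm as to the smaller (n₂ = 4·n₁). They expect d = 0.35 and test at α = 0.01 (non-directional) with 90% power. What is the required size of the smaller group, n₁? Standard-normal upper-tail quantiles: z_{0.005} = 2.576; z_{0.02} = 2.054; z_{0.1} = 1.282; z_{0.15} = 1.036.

With allocation ratio k = n₂/n₁ = 4, Var(x̄₁−x̄₂) = σ²(1/n₁ + 1/(k·n₁)) = σ²·(k+1)/(k·n₁).
So n₁ = (1 + 1/k)·((z_{α/2} + z_β)/d)² = 1.250 × (3.858/0.35)².
n₁ = 1.250 × 121.50 = 151.9.
Round up: n₁ = 152, giving n₂ = 4 × 152 = 608.

n₁ = 152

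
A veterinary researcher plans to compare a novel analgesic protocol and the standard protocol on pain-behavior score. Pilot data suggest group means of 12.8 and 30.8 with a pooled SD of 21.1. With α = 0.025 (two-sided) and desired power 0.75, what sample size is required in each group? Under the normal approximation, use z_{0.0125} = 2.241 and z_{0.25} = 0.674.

n = 24 per group

Cohen's d = |M₁ − M₂| / SD_pooled = |12.8 − 30.8| / 21.1 = 18.0 / 21.1 = 0.853.
For two independent groups with equal n: n = 2·((z_{α/2} + z_β) / d)².
z_{α/2} + z_β = 2.241 + 0.674 = 2.915.
n = 2 × (2.915 / 0.853)² = 2 × 3.417² = 2 × 11.68 = 23.4.
Round up to the next whole participant.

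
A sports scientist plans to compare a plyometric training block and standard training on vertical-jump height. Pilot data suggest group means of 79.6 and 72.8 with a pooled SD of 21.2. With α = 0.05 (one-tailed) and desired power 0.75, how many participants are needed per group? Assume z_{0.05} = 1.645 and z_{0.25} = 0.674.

n = 105 per group

Cohen's d = |M₁ − M₂| / SD_pooled = |79.6 − 72.8| / 21.2 = 6.8 / 21.2 = 0.321.
For two independent groups with equal n: n = 2·((z_{α} + z_β) / d)².
z_{α} + z_β = 1.645 + 0.674 = 2.319.
n = 2 × (2.319 / 0.321)² = 2 × 7.224² = 2 × 52.19 = 104.4.
Round up to the next whole participant.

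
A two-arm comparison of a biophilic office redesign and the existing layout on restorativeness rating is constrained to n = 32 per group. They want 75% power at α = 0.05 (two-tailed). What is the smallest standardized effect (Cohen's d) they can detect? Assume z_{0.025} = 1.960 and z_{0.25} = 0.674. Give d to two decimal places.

For two independent groups of n = 32 each: d_min = (z_{α/2} + z_β)·√(2/n).
z-sum = 1.960 + 0.674 = 2.634.
d_min = 2.634 × √(2/32) = 2.634 × 0.2500 = 0.658.

d_min ≈ 0.66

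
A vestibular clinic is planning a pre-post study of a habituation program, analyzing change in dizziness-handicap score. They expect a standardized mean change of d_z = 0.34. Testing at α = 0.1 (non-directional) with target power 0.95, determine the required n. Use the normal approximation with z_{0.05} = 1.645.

For a paired (one-sample on differences) test: n = ((z_{α/2} + z_β) / d)².
z_{α/2} + z_β = 1.645 + 1.645 = 3.290.
n = (3.290 / 0.34)² = 9.676² = 93.63.
Round up.

n = 94 pairs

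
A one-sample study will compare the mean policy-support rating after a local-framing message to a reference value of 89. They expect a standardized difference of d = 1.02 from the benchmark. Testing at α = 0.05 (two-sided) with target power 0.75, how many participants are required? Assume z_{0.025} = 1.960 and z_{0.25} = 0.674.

n = 7

For a one-sample test: n = ((z_{α/2} + z_β) / d)².
z_{α/2} + z_β = 1.960 + 0.674 = 2.634.
n = (2.634 / 1.02)² = 2.582² = 6.67.
Round up.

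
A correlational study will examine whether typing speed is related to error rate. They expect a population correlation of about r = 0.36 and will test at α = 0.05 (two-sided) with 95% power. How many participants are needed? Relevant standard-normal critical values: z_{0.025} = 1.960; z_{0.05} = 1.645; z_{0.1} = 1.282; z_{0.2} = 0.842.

Fisher's z: C = ½·ln((1+r)/(1−r)) = ½·ln(2.1250) = 0.3769.
n = ((z_{α/2} + z_β)/C)² + 3.
(1.960 + 1.645) / 0.3769 = 3.605 / 0.3769 = 9.565.
n = 9.565² + 3 = 91.49 + 3 = 94.5.
Round up.

n = 95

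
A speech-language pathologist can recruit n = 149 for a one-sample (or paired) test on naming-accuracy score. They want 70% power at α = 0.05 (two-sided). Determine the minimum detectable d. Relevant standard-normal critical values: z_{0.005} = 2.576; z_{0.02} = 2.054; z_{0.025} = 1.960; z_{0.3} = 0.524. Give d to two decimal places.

For a single sample (or paired design) of n = 149: d_min = (z_{α/2} + z_β)/√n.
z-sum = 1.960 + 0.524 = 2.484.
d_min = 2.484 / √149 = 2.484 / 12.207 = 0.203.

d_min ≈ 0.20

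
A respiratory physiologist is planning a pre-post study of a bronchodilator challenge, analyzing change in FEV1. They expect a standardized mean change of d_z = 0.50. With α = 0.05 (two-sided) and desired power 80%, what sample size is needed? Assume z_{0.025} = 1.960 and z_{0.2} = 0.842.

For a paired (one-sample on differences) test: n = ((z_{α/2} + z_β) / d)².
z_{α/2} + z_β = 1.960 + 0.842 = 2.802.
n = (2.802 / 0.50)² = 5.604² = 31.40.
Round up.

n = 32 pairs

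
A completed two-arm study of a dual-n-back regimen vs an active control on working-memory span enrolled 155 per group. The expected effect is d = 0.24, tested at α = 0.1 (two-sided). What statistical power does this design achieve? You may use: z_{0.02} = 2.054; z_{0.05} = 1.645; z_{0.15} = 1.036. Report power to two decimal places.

power ≈ 0.68

For two equal groups, power = Φ(d·√(n/2) − z_{α/2}).
d·√(n/2) = 0.24 × √(155/2) = 0.24 × 8.803 = 2.113.
z_β = 2.113 − 1.645 = 0.468.
Power = Φ(0.468) = 0.680.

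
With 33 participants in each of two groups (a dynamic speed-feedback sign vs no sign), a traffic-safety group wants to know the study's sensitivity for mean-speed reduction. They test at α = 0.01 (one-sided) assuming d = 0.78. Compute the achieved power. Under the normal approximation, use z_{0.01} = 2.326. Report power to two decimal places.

For two equal groups, power = Φ(d·√(n/2) − z_{α}).
d·√(n/2) = 0.78 × √(33/2) = 0.78 × 4.062 = 3.168.
z_β = 3.168 − 2.326 = 0.842.
Power = Φ(0.842) = 0.800.

power ≈ 0.80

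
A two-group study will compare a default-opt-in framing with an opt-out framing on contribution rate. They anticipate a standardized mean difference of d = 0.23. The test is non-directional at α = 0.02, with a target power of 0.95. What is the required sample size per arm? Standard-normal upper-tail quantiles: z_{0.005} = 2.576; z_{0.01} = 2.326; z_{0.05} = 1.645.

For two independent groups with equal n: n = 2·((z_{α/2} + z_β) / d)².
z_{α/2} + z_β = 2.326 + 1.645 = 3.971.
n = 2 × (3.971 / 0.23)² = 2 × 17.265² = 2 × 298.09 = 596.2.
Round up to the next whole participant.

n = 597 per group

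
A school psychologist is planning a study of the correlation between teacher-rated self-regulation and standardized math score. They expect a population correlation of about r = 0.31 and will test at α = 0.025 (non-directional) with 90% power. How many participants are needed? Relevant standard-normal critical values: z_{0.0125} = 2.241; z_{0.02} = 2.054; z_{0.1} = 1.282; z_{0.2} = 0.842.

Fisher's z: C = ½·ln((1+r)/(1−r)) = ½·ln(1.8986) = 0.3205.
n = ((z_{α/2} + z_β)/C)² + 3.
(2.241 + 1.282) / 0.3205 = 3.523 / 0.3205 = 10.992.
n = 10.992² + 3 = 120.83 + 3 = 123.8.
Round up.

n = 124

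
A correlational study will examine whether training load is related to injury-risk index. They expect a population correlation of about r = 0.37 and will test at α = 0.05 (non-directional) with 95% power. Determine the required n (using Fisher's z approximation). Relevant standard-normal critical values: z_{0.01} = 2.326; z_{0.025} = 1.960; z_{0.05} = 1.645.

n = 90

Fisher's z: C = ½·ln((1+r)/(1−r)) = ½·ln(2.1746) = 0.3884.
n = ((z_{α/2} + z_β)/C)² + 3.
(1.960 + 1.645) / 0.3884 = 3.605 / 0.3884 = 9.282.
n = 9.282² + 3 = 86.15 + 3 = 89.1.
Round up.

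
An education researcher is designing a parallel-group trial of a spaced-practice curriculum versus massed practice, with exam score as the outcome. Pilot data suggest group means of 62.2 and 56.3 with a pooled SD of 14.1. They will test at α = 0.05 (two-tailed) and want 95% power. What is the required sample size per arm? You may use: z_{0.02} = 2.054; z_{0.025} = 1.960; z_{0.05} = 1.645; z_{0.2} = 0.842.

Cohen's d = |M₁ − M₂| / SD_pooled = |62.2 − 56.3| / 14.1 = 5.9 / 14.1 = 0.418.
For two independent groups with equal n: n = 2·((z_{α/2} + z_β) / d)².
z_{α/2} + z_β = 1.960 + 1.645 = 3.605.
n = 2 × (3.605 / 0.418)² = 2 × 8.624² = 2 × 74.38 = 148.8.
Round up to the next whole participant.

n = 149 per group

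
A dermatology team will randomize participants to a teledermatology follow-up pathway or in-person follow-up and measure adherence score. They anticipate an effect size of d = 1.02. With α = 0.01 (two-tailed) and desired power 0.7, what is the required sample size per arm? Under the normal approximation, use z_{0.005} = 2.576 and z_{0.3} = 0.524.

For two independent groups with equal n: n = 2·((z_{α/2} + z_β) / d)².
z_{α/2} + z_β = 2.576 + 0.524 = 3.100.
n = 2 × (3.100 / 1.02)² = 2 × 3.039² = 2 × 9.24 = 18.5.
Round up to the next whole participant.

n = 19 per group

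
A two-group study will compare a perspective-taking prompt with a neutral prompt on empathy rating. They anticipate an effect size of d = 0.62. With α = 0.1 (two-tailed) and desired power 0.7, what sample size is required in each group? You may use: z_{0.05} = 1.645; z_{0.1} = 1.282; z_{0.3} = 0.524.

For two independent groups with equal n: n = 2·((z_{α/2} + z_β) / d)².
z_{α/2} + z_β = 1.645 + 0.524 = 2.169.
n = 2 × (2.169 / 0.62)² = 2 × 3.498² = 2 × 12.24 = 24.5.
Round up to the next whole participant.

n = 25 per group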